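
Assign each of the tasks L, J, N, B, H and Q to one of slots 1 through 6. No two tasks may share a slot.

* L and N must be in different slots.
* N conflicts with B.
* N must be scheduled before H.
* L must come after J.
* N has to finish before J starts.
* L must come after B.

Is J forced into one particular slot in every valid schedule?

J can be 2 (e.g. Q in 6, N in 1, L in 4, H in 5, J in 2, B in 3) or 3 (e.g. N in 1; B in 2; L in 4; Q in 6; J in 3; H in 5).

No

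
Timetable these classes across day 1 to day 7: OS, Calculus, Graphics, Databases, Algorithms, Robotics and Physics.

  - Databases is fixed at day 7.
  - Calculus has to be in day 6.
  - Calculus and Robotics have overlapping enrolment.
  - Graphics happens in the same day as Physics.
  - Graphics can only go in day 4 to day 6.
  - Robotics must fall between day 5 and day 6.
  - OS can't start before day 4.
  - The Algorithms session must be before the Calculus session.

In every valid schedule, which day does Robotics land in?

Robotics's window is day 5–day 6.
Calculus is fixed at day 6, and Robotics can't share a day with Calculus.
So Robotics must be day 5.

day 5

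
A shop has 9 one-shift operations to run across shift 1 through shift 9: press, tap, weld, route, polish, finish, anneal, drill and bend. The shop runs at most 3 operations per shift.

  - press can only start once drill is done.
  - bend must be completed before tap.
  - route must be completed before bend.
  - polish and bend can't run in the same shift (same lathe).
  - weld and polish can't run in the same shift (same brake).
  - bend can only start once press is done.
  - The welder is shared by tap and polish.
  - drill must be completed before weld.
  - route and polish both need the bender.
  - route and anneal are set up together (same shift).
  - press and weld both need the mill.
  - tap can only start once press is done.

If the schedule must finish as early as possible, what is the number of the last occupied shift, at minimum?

The precedence chain requires at least 4 distinct shifts.
With at most 3 per shift and 9 operations, at least 3 shifts are needed.
4 works (last occupied shift: shift 4): for example polish in shift 2, tap in shift 4, weld in shift 3, anneal in shift 1, press in shift 2, bend in shift 3, finish in shift 2, route in shift 1, drill in shift 1.

shift 4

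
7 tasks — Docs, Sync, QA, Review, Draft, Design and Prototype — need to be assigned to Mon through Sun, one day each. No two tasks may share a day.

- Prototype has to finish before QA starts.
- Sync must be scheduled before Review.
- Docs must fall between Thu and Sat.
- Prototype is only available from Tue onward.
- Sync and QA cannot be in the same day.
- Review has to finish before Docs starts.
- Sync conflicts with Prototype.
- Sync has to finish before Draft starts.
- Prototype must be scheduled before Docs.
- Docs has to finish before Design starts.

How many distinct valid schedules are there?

42

Splitting on Docs: it can be Thu (12), Fri (18), Sat (12). Listing each branch's schedules as (Sync, QA, Review, Draft, Design, Prototype):
Docs=Thu: (Mon,Fri,Tue,Sat,Sun,Wed) (Mon,Fri,Tue,Sun,Sat,Wed) (Mon,Fri,Wed,Sat,Sun,Tue) (Mon,Fri,Wed,Sun,Sat,Tue) (Mon,Sat,Tue,Fri,Sun,Wed) (Mon,Sat,Tue,Sun,Fri,Wed) (Mon,Sat,Wed,Fri,Sun,Tue) (Mon,Sat,Wed,Sun,Fri,Tue) (Mon,Sun,Tue,Fri,Sat,Wed) (Mon,Sun,Tue,Sat,Fri,Wed) (Mon,Sun,Wed,Fri,Sat,Tue) (Mon,Sun,Wed,Sat,Fri,Tue) — 12.
Docs=Fri: (Mon,Wed,Thu,Sat,Sun,Tue) (Mon,Wed,Thu,Sun,Sat,Tue) (Mon,Thu,Tue,Sat,Sun,Wed) (Mon,Thu,Tue,Sun,Sat,Wed) (Mon,Thu,Wed,Sat,Sun,Tue) (Mon,Thu,Wed,Sun,Sat,Tue) (Mon,Sat,Tue,Wed,Sun,Thu) (Mon,Sat,Tue,Thu,Sun,Wed) (Mon,Sat,Wed,Tue,Sun,Thu) (Mon,Sat,Wed,Thu,Sun,Tue) (Mon,Sat,Thu,Tue,Sun,Wed) (Mon,Sat,Thu,Wed,Sun,Tue) (Mon,Sun,Tue,Wed,Sat,Thu) (Mon,Sun,Tue,Thu,Sat,Wed) (Mon,Sun,Wed,Tue,Sat,Thu) (Mon,Sun,Wed,Thu,Sat,Tue) (Mon,Sun,Thu,Tue,Sat,Wed) (Mon,Sun,Thu,Wed,Sat,Tue) — 18.
Docs=Sat: (Mon,Wed,Thu,Fri,Sun,Tue) (Mon,Wed,Fri,Thu,Sun,Tue) (Mon,Thu,Tue,Fri,Sun,Wed) (Mon,Thu,Wed,Fri,Sun,Tue) (Mon,Thu,Fri,Tue,Sun,Wed) (Mon,Thu,Fri,Wed,Sun,Tue) (Mon,Fri,Tue,Wed,Sun,Thu) (Mon,Fri,Tue,Thu,Sun,Wed) (Mon,Fri,Wed,Tue,Sun,Thu) (Mon,Fri,Wed,Thu,Sun,Tue) (Mon,Fri,Thu,Tue,Sun,Wed) (Mon,Fri,Thu,Wed,Sun,Tue) — 12.
Summing: 12 + 18 + 12 = 42.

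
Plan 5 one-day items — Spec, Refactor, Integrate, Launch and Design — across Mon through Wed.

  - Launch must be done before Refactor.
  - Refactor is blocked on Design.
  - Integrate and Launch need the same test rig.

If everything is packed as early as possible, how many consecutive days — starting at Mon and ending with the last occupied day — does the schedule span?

2

The precedence chain requires at least 2 distinct days.
2 works (last occupied day: Tue): for example Design=Mon; Spec=Mon; Launch=Mon; Refactor=Tue; Integrate=Tue.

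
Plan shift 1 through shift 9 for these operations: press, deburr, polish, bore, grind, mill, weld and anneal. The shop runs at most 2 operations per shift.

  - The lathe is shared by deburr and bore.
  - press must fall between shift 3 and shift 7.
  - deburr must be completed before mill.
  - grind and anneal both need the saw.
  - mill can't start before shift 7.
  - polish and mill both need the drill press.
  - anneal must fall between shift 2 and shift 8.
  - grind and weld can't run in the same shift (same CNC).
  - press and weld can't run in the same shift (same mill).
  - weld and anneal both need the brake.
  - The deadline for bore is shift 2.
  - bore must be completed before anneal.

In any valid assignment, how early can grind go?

grind at shift 1 is achievable: polish -> shift 3, weld -> shift 4, bore -> shift 1, grind -> shift 1, anneal -> shift 2, mill -> shift 7, press -> shift 3, deburr -> shift 2.

shift 1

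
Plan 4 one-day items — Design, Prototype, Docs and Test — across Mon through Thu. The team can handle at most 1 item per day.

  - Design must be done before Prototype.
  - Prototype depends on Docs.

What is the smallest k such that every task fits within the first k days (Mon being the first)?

4

The precedence chain requires at least 2 distinct days.
With at most 1 per day and 4 tasks, at least 4 days are needed.
4 works (last occupied day: Thu): for example Prototype -> Wed; Docs -> Tue; Test -> Thu; Design -> Mon.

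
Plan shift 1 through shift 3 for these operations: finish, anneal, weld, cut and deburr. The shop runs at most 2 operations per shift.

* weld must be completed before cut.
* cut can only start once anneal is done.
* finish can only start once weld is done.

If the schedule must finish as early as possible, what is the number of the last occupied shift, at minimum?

The precedence chain requires at least 2 distinct shifts.
With at most 2 per shift and 5 operations, at least 3 shifts are needed.
3 works (last occupied shift: shift 3): for example finish in shift 2; weld in shift 1; deburr in shift 3; anneal in shift 1; cut in shift 2.

shift 3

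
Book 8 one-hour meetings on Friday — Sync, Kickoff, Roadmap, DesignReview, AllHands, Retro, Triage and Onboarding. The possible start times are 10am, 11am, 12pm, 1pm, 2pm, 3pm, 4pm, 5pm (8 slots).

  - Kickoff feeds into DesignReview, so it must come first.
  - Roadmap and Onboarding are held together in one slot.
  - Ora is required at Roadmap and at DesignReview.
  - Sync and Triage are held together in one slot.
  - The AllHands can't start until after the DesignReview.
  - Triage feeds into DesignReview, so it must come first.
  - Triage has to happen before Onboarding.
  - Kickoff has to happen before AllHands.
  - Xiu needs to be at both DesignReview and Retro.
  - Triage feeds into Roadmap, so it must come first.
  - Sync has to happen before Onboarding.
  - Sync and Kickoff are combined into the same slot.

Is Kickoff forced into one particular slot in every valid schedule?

Kickoff can be 10am (e.g. Retro in 10am; Kickoff in 10am; Triage in 10am; DesignReview in 11am; Onboarding in 12pm; Roadmap in 12pm; AllHands in 12pm; Sync in 10am) or 11am (e.g. AllHands=1pm; Roadmap=1pm; Kickoff=11am; DesignReview=12pm; Retro=10am; Onboarding=1pm; Triage=11am; Sync=11am).

No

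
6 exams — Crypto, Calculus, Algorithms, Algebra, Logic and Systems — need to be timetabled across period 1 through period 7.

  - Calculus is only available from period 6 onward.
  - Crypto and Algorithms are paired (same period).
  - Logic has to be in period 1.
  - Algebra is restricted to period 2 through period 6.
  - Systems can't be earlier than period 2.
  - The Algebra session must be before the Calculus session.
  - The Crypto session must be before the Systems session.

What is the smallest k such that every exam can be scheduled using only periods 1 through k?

6

The precedence chain requires at least 2 distinct periods.
Calculus can't be placed before period 6, so the schedule must run through at least period 6.
6 works (last occupied period: period 6): for example Algorithms in period 1, Logic in period 1, Algebra in period 2, Calculus in period 6, Crypto in period 1, Systems in period 2.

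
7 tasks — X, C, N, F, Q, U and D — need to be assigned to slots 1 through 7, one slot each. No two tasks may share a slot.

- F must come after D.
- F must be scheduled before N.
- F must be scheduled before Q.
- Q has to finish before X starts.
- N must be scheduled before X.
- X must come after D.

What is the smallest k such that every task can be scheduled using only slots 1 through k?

7

The precedence chain requires at least 4 distinct slots.
With at most 1 per slot and 7 tasks, at least 7 slots are needed.
7 works (last occupied slot: 7): for example Q=4, X=5, F=2, C=6, U=7, N=3, D=1.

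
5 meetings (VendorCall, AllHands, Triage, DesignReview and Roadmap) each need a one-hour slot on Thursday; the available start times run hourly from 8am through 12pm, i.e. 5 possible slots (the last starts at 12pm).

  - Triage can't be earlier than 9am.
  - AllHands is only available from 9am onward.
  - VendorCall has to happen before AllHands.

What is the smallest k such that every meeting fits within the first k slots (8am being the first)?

2 slots

The precedence chain requires at least 2 distinct slots.
2 works (last occupied slot: 9am): for example VendorCall -> 8am, Roadmap -> 8am, Triage -> 9am, AllHands -> 9am, DesignReview -> 8am.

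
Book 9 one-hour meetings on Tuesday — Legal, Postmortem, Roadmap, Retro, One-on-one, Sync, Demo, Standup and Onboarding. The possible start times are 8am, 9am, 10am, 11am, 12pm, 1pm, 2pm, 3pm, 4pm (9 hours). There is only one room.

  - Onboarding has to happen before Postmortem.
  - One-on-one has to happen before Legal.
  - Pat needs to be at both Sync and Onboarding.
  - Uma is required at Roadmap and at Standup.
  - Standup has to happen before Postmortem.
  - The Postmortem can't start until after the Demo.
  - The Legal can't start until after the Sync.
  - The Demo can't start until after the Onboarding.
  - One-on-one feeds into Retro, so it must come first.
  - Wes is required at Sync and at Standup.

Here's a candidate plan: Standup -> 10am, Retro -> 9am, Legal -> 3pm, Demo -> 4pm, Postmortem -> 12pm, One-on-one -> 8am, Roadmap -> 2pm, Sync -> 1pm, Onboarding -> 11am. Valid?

The Demo can't start until after the Onboarding — holds.
The Postmortem can't start until after the Demo — violated.
Wes is required at Sync and at Standup — holds.
Standup has to happen before Postmortem — holds.
Onboarding has to happen before Postmortem — holds.
The Legal can't start until after the Sync — holds.
One-on-one has to happen before Legal — holds.
Uma is required at Roadmap and at Standup — holds.
There is only one room — holds.
One-on-one feeds into Retro, so it must come first — holds.
Pat needs to be at both Sync and Onboarding — holds.

No — it violates: The Postmortem can't start until after the Demo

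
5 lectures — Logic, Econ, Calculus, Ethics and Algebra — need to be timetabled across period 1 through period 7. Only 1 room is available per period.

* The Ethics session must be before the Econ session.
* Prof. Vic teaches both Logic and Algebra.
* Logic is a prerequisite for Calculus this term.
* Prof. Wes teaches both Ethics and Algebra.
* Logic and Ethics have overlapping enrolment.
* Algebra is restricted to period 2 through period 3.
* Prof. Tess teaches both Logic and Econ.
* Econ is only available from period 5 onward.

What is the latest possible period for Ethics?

period 6

Downstream work caps Ethics at period 6.
Ethics at period 6 is achievable: Calculus=period 3; Logic=period 1; Algebra=period 2; Ethics=period 6; Econ=period 7.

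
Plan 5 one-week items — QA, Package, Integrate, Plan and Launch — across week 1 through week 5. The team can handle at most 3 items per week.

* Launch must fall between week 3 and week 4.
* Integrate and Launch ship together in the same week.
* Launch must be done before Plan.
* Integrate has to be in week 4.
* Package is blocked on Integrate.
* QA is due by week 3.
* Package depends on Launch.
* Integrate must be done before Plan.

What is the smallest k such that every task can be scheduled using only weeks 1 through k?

The precedence chain requires at least 2 distinct weeks.
With at most 3 per week and 5 tasks, at least 2 weeks are needed.
Propagating the time windows through the other constraints, Package can't land before week 5, so the schedule must run through at least week 5.
5 works (last occupied week: week 5): for example Plan -> week 5, Launch -> week 4, QA -> week 1, Integrate -> week 4, Package -> week 5.

5 weeks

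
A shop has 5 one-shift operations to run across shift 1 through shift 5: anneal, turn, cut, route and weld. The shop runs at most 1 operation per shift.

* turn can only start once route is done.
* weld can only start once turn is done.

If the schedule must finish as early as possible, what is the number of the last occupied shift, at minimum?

The precedence chain requires at least 3 distinct shifts.
With at most 1 per shift and 5 operations, at least 5 shifts are needed.
5 works (last occupied shift: shift 5): for example cut=shift 5; route=shift 1; anneal=shift 4; turn=shift 2; weld=shift 3.

shift 5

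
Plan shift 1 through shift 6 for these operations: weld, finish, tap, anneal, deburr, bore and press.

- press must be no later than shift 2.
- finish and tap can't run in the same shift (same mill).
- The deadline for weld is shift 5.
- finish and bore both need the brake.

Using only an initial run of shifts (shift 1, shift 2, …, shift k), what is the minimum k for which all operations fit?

Could 1 shift be enough, i.e. nothing placed later than shift 1? No: tap can't share with finish (shift 1) → nothing is left.
So 1 shift is not enough.
2 works (last occupied shift: shift 2): for example tap=shift 2; bore=shift 2; finish=shift 1; deburr=shift 1; press=shift 1; weld=shift 1; anneal=shift 1.

2 shifts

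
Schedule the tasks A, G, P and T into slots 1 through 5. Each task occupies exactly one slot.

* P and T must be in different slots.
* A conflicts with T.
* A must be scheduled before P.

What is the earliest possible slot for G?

1

G at 1 is achievable: T=3, P=2, A=1, G=1.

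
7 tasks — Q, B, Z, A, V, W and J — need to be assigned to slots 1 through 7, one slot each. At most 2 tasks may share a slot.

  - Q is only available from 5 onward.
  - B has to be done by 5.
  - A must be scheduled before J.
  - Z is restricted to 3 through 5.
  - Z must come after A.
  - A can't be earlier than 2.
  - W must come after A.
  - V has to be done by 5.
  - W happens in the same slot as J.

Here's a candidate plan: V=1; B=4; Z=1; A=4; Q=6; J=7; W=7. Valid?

No — it violates: Z is restricted to 3 through 5

W must come after A — holds.
At most 2 tasks may share a slot — holds.
W happens in the same slot as J — holds.
A must be scheduled before J — holds.
Z is restricted to 3 through 5 — violated.
B has to be done by 5 — holds.
V has to be done by 5 — holds.
Q is only available from 5 onward — holds.
Z must come after A — violated.
A can't be earlier than 2 — holds.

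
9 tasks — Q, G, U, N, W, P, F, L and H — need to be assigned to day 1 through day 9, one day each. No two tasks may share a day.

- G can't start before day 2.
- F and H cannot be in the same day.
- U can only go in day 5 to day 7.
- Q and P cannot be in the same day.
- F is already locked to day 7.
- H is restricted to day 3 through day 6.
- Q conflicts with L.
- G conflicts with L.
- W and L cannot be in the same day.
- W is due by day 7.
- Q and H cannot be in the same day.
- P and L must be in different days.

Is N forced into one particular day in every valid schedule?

No

N can be day 1 (e.g. U in day 5; F in day 7; Q in day 6; G in day 4; N in day 1; P in day 8; H in day 3; W in day 2; L in day 9) or day 2 (e.g. L -> day 9; F -> day 7; H -> day 3; G -> day 4; Q -> day 6; U -> day 5; N -> day 2; P -> day 8; W -> day 1).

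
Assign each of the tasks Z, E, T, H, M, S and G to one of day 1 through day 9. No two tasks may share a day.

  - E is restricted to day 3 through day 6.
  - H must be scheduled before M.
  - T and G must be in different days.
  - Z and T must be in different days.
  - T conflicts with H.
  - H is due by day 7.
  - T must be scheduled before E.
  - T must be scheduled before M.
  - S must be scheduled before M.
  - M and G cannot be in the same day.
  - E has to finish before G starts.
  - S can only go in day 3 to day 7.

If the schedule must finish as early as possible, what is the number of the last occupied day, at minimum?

The precedence chain requires at least 3 distinct days.
With at most 1 per day and 7 tasks, at least 7 days are needed.
Propagating the time windows through the other constraints, M can't land before day 4, so the schedule must run through at least day 4.
7 works (last occupied day: day 7): for example M in day 5, S in day 4, T in day 1, Z in day 7, G in day 6, H in day 2, E in day 3.

day 7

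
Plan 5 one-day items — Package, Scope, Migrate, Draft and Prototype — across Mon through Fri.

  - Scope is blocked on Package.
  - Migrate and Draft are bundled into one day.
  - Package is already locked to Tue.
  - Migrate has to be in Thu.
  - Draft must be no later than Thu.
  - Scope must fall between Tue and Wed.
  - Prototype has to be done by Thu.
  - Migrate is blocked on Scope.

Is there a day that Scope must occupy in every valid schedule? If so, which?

Package is fixed at Tue and must come before Scope, so Scope is at least Wed.
Migrate is fixed at Thu and must come after Scope, so Scope is at most Wed.
So Scope must be Wed.

Wed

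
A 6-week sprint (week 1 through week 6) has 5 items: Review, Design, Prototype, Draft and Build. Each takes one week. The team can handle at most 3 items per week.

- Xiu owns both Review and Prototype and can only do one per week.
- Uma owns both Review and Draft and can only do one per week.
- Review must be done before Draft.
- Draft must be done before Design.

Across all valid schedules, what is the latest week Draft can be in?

Precedence pushes Draft to at least week 2; downstream work caps Draft at week 5.
Draft at week 5 is achievable: Review in week 1, Prototype in week 2, Design in week 6, Draft in week 5, Build in week 1.

week 5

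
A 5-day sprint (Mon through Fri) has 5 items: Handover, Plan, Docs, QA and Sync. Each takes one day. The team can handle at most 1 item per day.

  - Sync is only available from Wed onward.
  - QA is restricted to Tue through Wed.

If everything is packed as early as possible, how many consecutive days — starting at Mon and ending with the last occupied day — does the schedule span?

5 days

With at most 1 per day and 5 work items, at least 5 days are needed.
Sync can't be placed before Wed — that is day 3 counting from Mon — so the schedule must run through at least 3 days.
5 works (last occupied day: Fri): for example QA=Tue, Plan=Thu, Sync=Wed, Docs=Fri, Handover=Mon.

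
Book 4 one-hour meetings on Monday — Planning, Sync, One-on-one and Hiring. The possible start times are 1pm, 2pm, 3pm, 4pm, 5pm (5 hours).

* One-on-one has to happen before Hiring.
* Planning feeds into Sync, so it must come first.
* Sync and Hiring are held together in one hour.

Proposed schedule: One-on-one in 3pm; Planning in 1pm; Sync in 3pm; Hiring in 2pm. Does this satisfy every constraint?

Sync and Hiring are held together in one hour — violated.
Planning feeds into Sync, so it must come first — holds.
One-on-one has to happen before Hiring — violated.

Invalid. One-on-one has to happen before Hiring.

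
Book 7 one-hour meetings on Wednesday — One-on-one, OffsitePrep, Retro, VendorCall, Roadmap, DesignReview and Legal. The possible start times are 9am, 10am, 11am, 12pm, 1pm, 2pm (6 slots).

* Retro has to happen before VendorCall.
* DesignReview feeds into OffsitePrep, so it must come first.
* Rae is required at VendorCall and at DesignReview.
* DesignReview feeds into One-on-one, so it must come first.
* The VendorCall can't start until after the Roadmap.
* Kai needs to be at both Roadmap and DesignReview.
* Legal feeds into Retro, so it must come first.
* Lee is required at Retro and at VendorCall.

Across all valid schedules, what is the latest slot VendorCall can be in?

2pm

Precedence pushes VendorCall to at least 11am.
VendorCall at 2pm is achievable: Retro=10am, Legal=9am, OffsitePrep=10am, VendorCall=2pm, One-on-one=10am, Roadmap=10am, DesignReview=9am.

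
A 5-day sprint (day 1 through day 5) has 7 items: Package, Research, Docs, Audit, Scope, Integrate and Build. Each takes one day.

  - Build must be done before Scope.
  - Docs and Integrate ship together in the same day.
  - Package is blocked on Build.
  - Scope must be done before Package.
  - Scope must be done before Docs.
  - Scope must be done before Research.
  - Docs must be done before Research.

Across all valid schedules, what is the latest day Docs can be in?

day 4

Precedence pushes Docs to at least day 3; downstream work caps Docs at day 4.
Docs at day 4 is achievable: Integrate in day 4; Package in day 3; Scope in day 2; Research in day 5; Audit in day 1; Docs in day 4; Build in day 1.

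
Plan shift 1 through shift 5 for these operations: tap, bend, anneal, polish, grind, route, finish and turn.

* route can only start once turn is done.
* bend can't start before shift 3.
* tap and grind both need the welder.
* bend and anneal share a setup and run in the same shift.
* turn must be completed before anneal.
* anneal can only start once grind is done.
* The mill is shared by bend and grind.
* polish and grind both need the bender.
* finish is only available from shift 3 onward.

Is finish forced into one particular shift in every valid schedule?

finish can be shift 3 (e.g. grind -> shift 1, route -> shift 2, anneal -> shift 3, bend -> shift 3, turn -> shift 1, tap -> shift 2, finish -> shift 3, polish -> shift 2) or shift 4 (e.g. anneal -> shift 3; tap -> shift 2; turn -> shift 1; route -> shift 2; bend -> shift 3; grind -> shift 1; finish -> shift 4; polish -> shift 2).

No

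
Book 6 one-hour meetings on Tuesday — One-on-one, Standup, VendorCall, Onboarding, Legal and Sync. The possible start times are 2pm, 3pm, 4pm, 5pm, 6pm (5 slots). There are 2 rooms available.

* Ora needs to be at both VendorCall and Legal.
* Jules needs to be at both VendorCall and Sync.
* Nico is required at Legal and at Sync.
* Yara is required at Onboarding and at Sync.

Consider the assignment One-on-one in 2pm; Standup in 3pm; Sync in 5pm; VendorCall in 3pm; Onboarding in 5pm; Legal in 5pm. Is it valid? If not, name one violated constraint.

No. Nico is required at Legal and at Sync is not satisfied.

There are 2 rooms available — violated.
Yara is required at Onboarding and at Sync — violated.
Jules needs to be at both VendorCall and Sync — holds.
Ora needs to be at both VendorCall and Legal — holds.
Nico is required at Legal and at Sync — violated.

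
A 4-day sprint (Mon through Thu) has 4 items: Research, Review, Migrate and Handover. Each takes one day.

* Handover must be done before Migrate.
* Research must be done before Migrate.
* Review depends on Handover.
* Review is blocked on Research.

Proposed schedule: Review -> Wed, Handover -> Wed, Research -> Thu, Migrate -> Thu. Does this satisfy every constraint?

Handover must be done before Migrate — holds.
Review depends on Handover — violated.
Research must be done before Migrate — violated.
Review is blocked on Research — violated.

Invalid. Review is blocked on Research.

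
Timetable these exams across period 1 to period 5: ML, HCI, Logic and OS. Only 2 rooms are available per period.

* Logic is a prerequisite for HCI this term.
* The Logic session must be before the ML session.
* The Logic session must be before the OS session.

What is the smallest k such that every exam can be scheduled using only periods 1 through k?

3

The precedence chain requires at least 2 distinct periods.
With at most 2 per period and 4 exams, at least 2 periods are needed.
Could 2 periods be enough, i.e. nothing placed later than period 2? No: ML must come after Logic (at period 1 or later) → {period 2}; Logic must come before ML (at period 2 or earlier) → {period 1}; HCI must come after Logic (at period 1 or later) → {period 2}; OS must come after Logic (at period 1 or later) → {period 2}; that puts ML, HCI and OS all in period 2 — more than 2 per period.
So 2 periods is not enough.
3 works (last occupied period: period 3): for example Logic=period 1; ML=period 2; HCI=period 2; OS=period 3.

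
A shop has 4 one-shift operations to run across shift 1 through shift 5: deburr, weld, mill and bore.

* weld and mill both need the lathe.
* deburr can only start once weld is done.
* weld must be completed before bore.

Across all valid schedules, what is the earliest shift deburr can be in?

shift 2

Precedence pushes deburr to at least shift 2.
deburr at shift 2 is achievable: weld -> shift 1; deburr -> shift 2; bore -> shift 2; mill -> shift 2.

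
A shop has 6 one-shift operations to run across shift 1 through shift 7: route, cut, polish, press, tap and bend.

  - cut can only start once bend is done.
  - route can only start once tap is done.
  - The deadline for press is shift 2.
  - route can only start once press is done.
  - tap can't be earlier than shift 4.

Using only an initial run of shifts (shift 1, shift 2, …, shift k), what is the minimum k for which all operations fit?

The precedence chain requires at least 2 distinct shifts.
Propagating the time windows through the other constraints, route can't land before shift 5, so the schedule must run through at least shift 5.
5 works (last occupied shift: shift 5): for example press in shift 1; cut in shift 2; tap in shift 4; bend in shift 1; route in shift 5; polish in shift 1.

5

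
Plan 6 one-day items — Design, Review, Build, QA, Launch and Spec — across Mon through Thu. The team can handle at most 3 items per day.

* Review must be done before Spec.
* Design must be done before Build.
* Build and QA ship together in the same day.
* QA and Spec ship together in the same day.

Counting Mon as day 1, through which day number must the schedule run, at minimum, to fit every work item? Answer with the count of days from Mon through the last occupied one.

2

The precedence chain requires at least 2 distinct days.
With at most 3 per day and 6 work items, at least 2 days are needed.
2 works (last occupied day: Tue): for example Spec in Tue; Review in Mon; Build in Tue; Design in Mon; QA in Tue; Launch in Mon.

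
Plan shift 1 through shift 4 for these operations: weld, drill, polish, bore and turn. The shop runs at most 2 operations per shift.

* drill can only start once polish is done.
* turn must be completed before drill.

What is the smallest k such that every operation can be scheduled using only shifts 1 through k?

The precedence chain requires at least 2 distinct shifts.
With at most 2 per shift and 5 operations, at least 3 shifts are needed.
3 works (last occupied shift: shift 3): for example weld -> shift 2, polish -> shift 1, turn -> shift 1, drill -> shift 2, bore -> shift 3.

3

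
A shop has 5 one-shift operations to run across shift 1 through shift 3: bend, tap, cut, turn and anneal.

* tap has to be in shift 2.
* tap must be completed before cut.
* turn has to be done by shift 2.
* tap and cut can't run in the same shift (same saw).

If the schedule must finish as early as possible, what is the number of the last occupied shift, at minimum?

shift 3

The precedence chain requires at least 2 distinct shifts.
Propagating the time windows through the other constraints, cut can't land before shift 3, so the schedule must run through at least shift 3.
3 works (last occupied shift: shift 3): for example anneal -> shift 1; turn -> shift 1; bend -> shift 1; cut -> shift 3; tap -> shift 2.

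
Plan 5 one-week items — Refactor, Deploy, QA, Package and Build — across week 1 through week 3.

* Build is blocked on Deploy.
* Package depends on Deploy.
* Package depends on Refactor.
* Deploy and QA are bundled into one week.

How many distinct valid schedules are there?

Splitting on Refactor: it can be week 1 (5), week 2 (3). Listing each branch's schedules as (Deploy, QA, Package, Build) by week number:
Refactor=week 1: (1,1,2,2) (1,1,2,3) (1,1,3,2) (1,1,3,3) (2,2,3,3) — 5.
Refactor=week 2: (1,1,3,2) (1,1,3,3) (2,2,3,3) — 3.
Summing: 5 + 3 = 8.

8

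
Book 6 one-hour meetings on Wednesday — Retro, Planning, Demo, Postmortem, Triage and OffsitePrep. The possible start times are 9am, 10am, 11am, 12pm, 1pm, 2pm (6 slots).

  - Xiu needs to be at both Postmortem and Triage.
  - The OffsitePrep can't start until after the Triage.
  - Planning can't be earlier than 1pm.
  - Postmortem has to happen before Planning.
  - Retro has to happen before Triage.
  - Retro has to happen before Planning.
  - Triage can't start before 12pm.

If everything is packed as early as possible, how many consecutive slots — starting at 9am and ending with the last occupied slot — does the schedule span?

The precedence chain requires at least 3 distinct slots.
Planning can't be placed before 1pm — that is slot 5 counting from 9am — so the schedule must run through at least 5 slots.
5 works (last occupied slot: 1pm): for example OffsitePrep -> 1pm; Planning -> 1pm; Postmortem -> 9am; Triage -> 12pm; Demo -> 9am; Retro -> 9am.

5 slots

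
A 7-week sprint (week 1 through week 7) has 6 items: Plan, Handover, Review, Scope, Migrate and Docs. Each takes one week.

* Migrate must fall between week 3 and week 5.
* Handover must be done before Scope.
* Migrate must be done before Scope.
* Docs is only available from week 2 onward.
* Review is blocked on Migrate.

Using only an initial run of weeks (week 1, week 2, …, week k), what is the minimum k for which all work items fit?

The precedence chain requires at least 2 distinct weeks.
Propagating the time windows through the other constraints, Review can't land before week 4, so the schedule must run through at least week 4.
4 works (last occupied week: week 4): for example Docs=week 2, Review=week 4, Plan=week 1, Scope=week 4, Migrate=week 3, Handover=week 1.

4 weeks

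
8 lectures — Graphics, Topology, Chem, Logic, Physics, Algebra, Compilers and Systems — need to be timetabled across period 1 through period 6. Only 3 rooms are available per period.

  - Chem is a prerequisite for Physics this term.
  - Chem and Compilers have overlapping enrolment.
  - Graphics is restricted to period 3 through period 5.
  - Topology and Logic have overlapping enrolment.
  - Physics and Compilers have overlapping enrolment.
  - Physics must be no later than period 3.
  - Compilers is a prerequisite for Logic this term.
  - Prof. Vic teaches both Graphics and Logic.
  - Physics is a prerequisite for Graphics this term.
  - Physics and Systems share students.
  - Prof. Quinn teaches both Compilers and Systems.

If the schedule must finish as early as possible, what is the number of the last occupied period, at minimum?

4

The precedence chain requires at least 3 distinct periods.
With at most 3 per period and 8 lectures, at least 3 periods are needed.
Could 3 periods be enough, i.e. nothing placed later than period 3? No: Graphics's window within 3 periods is {period 3}; Physics's window within 3 periods is {period 1, period 2, period 3}; Physics must come after Chem (at period 1 or later) → {period 2, period 3}; Chem must come before Physics (at period 3 or earlier) → {period 1, period 2}; Logic must come after Compilers (at period 1 or later) → {period 2, period 3}; Compilers must come before Logic (at period 3 or earlier) → {period 1, period 2}; Physics must come before Graphics (at period 3 or earlier) → {period 2}; Compilers can't share with Physics (period 2) → {period 1}; Chem must come before Physics (at period 2 or earlier) → {period 1}; Compilers can't share with Chem (period 1) → nothing is left.
So 3 periods is not enough.
4 works (last occupied period: period 4): for example Graphics=period 3, Compilers=period 3, Chem=period 1, Topology=period 1, Physics=period 2, Logic=period 4, Algebra=period 1, Systems=period 4.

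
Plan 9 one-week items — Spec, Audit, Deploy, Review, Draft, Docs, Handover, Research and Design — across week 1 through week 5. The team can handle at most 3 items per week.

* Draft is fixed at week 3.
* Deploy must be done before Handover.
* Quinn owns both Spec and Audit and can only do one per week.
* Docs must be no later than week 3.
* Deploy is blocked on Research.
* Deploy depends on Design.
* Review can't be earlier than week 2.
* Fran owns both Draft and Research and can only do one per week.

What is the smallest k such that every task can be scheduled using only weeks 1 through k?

The precedence chain requires at least 3 distinct weeks.
With at most 3 per week and 9 tasks, at least 3 weeks are needed.
3 works (last occupied week: week 3): for example Handover=week 3, Review=week 2, Spec=week 1, Deploy=week 2, Draft=week 3, Docs=week 3, Research=week 1, Design=week 1, Audit=week 2.

3 weeks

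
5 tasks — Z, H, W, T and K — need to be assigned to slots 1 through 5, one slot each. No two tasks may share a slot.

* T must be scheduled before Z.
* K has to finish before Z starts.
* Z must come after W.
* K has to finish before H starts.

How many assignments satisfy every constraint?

18

Splitting on Z: it can be 4 (6), 5 (12). Listing each branch's schedules as (H, W, T, K):
Z=4: (5,1,2,3) (5,1,3,2) (5,2,1,3) (5,2,3,1) (5,3,1,2) (5,3,2,1) — 6.
Z=5: (2,3,4,1) (2,4,3,1) (3,1,4,2) (3,2,4,1) (3,4,1,2) (3,4,2,1) (4,1,2,3) (4,1,3,2) (4,2,1,3) (4,2,3,1) (4,3,1,2) (4,3,2,1) — 12.
Summing: 6 + 12 = 18.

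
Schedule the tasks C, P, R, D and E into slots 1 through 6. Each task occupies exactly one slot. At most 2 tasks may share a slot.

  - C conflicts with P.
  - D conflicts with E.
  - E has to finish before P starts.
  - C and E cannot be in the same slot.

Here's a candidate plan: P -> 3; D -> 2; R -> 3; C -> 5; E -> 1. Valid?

C conflicts with P — holds.
C and E cannot be in the same slot — holds.
At most 2 tasks may share a slot — holds.
E has to finish before P starts — holds.
D conflicts with E — holds.

Valid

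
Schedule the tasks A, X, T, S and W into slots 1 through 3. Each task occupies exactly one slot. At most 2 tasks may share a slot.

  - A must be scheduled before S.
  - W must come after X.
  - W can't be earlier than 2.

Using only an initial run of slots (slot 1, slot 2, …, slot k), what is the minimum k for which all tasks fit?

The precedence chain requires at least 2 distinct slots.
With at most 2 per slot and 5 tasks, at least 3 slots are needed.
3 works (last occupied slot: 3): for example A -> 1, S -> 2, X -> 1, W -> 2, T -> 3.

3 slots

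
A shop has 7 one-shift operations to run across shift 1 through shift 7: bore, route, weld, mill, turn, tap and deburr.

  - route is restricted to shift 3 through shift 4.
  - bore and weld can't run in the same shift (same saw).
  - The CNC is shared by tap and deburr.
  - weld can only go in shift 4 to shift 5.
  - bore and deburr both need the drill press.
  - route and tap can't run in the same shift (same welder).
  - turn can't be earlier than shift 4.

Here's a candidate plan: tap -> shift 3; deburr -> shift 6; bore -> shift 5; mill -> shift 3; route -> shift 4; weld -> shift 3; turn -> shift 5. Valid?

turn can't be earlier than shift 4 — holds.
route and tap can't run in the same shift (same welder) — holds.
bore and weld can't run in the same shift (same saw) — holds.
The CNC is shared by tap and deburr — holds.
bore and deburr both need the drill press — holds.
weld can only go in shift 4 to shift 5 — violated.
route is restricted to shift 3 through shift 4 — holds.

No — it violates: weld can only go in shift 4 to shift 5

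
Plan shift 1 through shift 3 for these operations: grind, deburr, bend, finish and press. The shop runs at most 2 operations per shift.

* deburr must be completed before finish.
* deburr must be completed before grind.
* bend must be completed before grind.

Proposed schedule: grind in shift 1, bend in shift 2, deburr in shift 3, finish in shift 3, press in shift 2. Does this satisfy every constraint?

deburr must be completed before finish — violated.
bend must be completed before grind — violated.
The shop runs at most 2 operations per shift — holds.
deburr must be completed before grind — violated.

No. deburr must be completed before grind is not satisfied.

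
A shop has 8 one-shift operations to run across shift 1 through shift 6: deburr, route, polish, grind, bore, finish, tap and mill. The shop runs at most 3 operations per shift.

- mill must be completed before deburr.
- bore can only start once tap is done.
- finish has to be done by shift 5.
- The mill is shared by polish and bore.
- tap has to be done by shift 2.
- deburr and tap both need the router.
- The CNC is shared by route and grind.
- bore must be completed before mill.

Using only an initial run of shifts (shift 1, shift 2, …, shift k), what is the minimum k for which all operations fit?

4 shifts

The precedence chain requires at least 4 distinct shifts.
With at most 3 per shift and 8 operations, at least 3 shifts are needed.
4 works (last occupied shift: shift 4): for example route -> shift 1, tap -> shift 1, bore -> shift 2, grind -> shift 2, deburr -> shift 4, finish -> shift 2, polish -> shift 1, mill -> shift 3.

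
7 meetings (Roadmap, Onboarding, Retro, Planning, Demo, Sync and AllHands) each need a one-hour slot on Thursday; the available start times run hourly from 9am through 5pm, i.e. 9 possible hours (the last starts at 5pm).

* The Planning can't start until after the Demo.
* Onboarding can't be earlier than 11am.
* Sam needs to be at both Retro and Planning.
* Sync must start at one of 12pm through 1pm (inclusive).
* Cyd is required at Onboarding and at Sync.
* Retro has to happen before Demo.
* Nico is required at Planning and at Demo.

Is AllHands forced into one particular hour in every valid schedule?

AllHands can be 9am (e.g. Sync in 12pm, Roadmap in 9am, AllHands in 9am, Planning in 11am, Demo in 10am, Retro in 9am, Onboarding in 11am) or 10am (e.g. Onboarding in 11am; AllHands in 10am; Planning in 11am; Sync in 12pm; Retro in 9am; Roadmap in 9am; Demo in 10am).

No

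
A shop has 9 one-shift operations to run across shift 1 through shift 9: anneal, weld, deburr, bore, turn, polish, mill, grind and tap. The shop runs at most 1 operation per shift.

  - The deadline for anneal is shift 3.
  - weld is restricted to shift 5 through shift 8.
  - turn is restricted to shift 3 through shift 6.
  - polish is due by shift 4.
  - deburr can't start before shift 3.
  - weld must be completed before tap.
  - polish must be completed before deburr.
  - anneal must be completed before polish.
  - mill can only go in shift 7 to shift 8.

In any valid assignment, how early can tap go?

shift 6

Precedence pushes tap to at least shift 6.
tap at shift 6 is achievable: anneal in shift 1; tap in shift 6; polish in shift 2; mill in shift 7; weld in shift 5; bore in shift 8; turn in shift 3; grind in shift 9; deburr in shift 4.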